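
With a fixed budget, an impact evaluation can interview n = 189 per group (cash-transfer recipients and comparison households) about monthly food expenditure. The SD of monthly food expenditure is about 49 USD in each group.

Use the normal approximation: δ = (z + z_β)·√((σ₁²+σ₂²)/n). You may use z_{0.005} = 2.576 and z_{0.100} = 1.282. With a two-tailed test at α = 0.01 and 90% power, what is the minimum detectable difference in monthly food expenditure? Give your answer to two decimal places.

δ = (z_{α/2} + z_β) · √((σ₁²+σ₂²)/n)
  = (2.576 + 1.282) · √(4802/189)
  = 3.858 · √25.4074
  = 3.858 · 5.0406
  = 19.4465

Minimum detectable difference ≈ 19.45 USD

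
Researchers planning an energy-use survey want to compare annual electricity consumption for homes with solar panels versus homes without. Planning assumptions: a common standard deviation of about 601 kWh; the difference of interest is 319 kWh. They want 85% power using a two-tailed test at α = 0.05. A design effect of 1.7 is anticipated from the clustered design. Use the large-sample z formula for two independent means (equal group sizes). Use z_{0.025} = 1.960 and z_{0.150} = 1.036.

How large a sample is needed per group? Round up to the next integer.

n = (z_{α/2} + z_β)² · (σ₁² + σ₂²) / δ²
  = (1.960 + 1.036)² · (2·601² = 722402) / 319²
  = 8.9760 · 722402 / 101761
  = 63.72
Design effect: 1.7 × 63.72 = 108.33.
Round up → n = 109 per group.

n = 109 per group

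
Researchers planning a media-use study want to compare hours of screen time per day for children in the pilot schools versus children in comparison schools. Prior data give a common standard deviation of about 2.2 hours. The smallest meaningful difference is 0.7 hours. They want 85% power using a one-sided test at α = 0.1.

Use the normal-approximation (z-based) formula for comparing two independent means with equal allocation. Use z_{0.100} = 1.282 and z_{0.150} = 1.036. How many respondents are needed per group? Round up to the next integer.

n = (z_α + z_β)² · (σ₁² + σ₂²) / δ²
  = (1.282 + 1.036)² · (2·2.2² = 9.68) / 0.7²
  = 5.3731 · 9.68 / 0.49
  = 106.15
Round up → n = 107 per group.

n = 107 per group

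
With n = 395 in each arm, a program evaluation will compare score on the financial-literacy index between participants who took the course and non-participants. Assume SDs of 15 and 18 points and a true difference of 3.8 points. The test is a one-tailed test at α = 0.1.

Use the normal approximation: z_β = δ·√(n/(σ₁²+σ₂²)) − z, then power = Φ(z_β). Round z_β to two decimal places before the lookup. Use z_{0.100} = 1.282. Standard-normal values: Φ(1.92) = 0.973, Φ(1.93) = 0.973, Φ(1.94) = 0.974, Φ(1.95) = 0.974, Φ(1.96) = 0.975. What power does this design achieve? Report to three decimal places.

Power ≈ 0.974

z_β = δ·√(n/(σ₁²+σ₂²)) − z_α
    = 3.8 · √(395/549) − 1.282
    = 3.8 · 0.84823 − 1.282
    = 3.2233 − 1.282 = 1.9413 → 1.94
Power = Φ(1.94) = 0.974.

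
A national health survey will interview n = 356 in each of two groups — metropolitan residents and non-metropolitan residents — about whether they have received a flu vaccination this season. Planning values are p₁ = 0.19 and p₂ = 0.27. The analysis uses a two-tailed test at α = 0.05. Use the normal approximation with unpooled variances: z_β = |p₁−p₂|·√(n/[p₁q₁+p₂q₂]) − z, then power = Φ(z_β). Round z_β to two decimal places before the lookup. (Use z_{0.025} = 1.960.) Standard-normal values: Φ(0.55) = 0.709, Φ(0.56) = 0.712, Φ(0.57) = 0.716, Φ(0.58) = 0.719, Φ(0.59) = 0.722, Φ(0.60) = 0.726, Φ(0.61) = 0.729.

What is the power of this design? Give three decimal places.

z_β = |p₁−p₂|·√(n/[p₁q₁+p₂q₂]) − z_{α/2}
    = 0.08 · √(356/0.3510) − 1.960
    = 0.08 · 31.8472 − 1.960
    = 2.5478 − 1.960 = 0.5878 → 0.59
Power = Φ(0.59) = 0.722.

Power ≈ 0.722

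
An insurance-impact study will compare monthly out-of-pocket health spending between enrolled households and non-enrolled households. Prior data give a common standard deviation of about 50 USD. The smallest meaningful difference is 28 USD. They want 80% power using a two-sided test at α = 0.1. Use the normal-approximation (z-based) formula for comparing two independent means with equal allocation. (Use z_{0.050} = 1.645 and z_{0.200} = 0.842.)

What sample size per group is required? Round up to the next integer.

n = (z_{α/2} + z_β)² · (σ₁² + σ₂²) / δ²
  = (1.645 + 0.842)² · (2·50² = 5000) / 28²
  = 6.1852 · 5000 / 784
  = 39.45
Round up → n = 40 per group.

n = 40 per group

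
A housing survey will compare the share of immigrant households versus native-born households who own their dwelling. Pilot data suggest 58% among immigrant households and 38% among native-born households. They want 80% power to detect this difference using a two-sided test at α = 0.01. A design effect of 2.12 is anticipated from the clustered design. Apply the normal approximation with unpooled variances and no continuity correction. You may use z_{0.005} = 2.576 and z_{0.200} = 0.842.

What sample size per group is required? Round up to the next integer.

n = (z_{α/2} + z_β)² · [p₁(1−p₁) + p₂(1−p₂)] / (p₁ − p₂)²
  = (2.576 + 0.842)² · (0.58·0.42 + 0.38·0.62) / (0.20)²
  = (3.418)² · (0.2436 + 0.2356) / 0.0400
  = 11.6827 · 0.4792 / 0.0400
  = 139.96
Design effect: 2.12 × 139.96 = 296.71.
Round up → n = 297 per group.

n = 297 per group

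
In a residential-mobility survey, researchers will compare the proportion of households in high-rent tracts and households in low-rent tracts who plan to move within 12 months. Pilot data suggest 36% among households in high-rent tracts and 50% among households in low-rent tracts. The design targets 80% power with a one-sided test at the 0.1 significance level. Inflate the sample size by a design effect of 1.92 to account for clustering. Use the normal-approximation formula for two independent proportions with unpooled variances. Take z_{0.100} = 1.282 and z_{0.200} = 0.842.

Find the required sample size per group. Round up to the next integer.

n = 213 per group

n = (z_α + z_β)² · [p₁(1−p₁) + p₂(1−p₂)] / (p₁ − p₂)²
  = (1.282 + 0.842)² · (0.36·0.64 + 0.50·0.50) / (-0.14)²
  = (2.124)² · (0.2304 + 0.2500) / 0.0196
  = 4.5114 · 0.4804 / 0.0196
  = 110.57
Design effect: 1.92 × 110.57 = 212.30.
Round up → n = 213 per group.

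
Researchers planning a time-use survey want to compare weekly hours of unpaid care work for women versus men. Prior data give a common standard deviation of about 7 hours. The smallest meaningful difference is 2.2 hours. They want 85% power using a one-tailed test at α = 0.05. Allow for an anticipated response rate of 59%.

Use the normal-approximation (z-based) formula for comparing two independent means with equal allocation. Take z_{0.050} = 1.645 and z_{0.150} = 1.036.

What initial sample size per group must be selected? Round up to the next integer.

n = 247 per group

n = (z_α + z_β)² · (σ₁² + σ₂²) / δ²
  = (1.645 + 1.036)² · (2·7² = 98) / 2.2²
  = 7.1878 · 98 / 4.84
  = 145.54
Adjust for 59% response: 145.54 / 0.59 = 246.67.
Round up → n = 247 per group.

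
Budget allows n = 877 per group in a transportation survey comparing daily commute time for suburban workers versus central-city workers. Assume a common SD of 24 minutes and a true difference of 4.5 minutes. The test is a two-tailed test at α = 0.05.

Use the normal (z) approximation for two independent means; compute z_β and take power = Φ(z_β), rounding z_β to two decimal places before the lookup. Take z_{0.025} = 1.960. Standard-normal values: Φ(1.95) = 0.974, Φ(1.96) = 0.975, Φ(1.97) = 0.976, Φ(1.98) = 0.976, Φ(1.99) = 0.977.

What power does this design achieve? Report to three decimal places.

Power ≈ 0.976

z_β = δ·√(n/(σ₁²+σ₂²)) − z_{α/2}
    = 4.5 · √(877/1152) − 1.960
    = 4.5 · 0.87252 − 1.960
    = 3.9263 − 1.960 = 1.9663 → 1.97
Power = Φ(1.97) = 0.976.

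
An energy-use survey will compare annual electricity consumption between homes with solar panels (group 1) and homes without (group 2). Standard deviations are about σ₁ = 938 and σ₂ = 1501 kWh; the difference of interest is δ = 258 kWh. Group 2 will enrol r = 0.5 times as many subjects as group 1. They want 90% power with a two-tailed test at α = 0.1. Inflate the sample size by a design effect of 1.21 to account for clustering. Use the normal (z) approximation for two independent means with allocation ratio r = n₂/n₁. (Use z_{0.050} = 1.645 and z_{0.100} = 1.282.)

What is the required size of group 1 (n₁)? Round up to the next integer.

n₁ = 839

n₁ = (z_{α/2} + z_β)² · (σ₁² + σ₂²/r) / δ²
   = (1.645 + 1.282)² · (938² + 1501²/0.5) / 258²
   = 8.5673 · (879844 + 4506002) / 66564
   = 8.5673 · 5385846 / 66564
   = 693.20
Design effect: 1.21 × 693.20 = 838.77.
Round up → n₁ = 839; n₂ = r·n₁ = 0.5 × 839 = 420.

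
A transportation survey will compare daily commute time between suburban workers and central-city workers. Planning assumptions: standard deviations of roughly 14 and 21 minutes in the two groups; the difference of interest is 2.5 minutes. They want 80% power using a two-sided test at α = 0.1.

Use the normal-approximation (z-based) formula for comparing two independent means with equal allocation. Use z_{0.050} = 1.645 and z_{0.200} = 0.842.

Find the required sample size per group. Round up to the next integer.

n = 631 per group

n = (z_{α/2} + z_β)² · (σ₁² + σ₂²) / δ²
  = (1.645 + 0.842)² · (14² + 21² = 637) / 2.5²
  = 6.1852 · 637 / 6.25
  = 630.39
Round up → n = 631 per group.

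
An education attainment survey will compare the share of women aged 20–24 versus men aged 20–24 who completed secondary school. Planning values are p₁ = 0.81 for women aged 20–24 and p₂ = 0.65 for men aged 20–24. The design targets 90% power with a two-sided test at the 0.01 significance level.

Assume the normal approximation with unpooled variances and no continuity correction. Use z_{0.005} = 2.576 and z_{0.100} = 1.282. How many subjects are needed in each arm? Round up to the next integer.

n = (z_{α/2} + z_β)² · [p₁(1−p₁) + p₂(1−p₂)] / (p₁ − p₂)²
  = (2.576 + 1.282)² · (0.81·0.19 + 0.65·0.35) / (0.16)²
  = (3.858)² · (0.1539 + 0.2275) / 0.0256
  = 14.8842 · 0.3814 / 0.0256
  = 221.75
Round up → n = 222 per group.

n = 222 per group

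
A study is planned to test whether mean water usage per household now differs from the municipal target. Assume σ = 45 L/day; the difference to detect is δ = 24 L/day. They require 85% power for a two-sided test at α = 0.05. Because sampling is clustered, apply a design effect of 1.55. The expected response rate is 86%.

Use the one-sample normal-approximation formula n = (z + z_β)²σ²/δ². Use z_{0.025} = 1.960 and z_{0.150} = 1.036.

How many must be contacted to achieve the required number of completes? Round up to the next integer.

n = 57

n = (z_{α/2} + z_β)² · σ² / δ²
  = (1.960 + 1.036)² · 45² / 24²
  = 8.9760 · 2025 / 576
  = 31.56
Design effect: 1.55 × 31.56 = 48.91.
Adjust for 86% response: 48.91 / 0.86 = 56.87.
Round up → n = 57.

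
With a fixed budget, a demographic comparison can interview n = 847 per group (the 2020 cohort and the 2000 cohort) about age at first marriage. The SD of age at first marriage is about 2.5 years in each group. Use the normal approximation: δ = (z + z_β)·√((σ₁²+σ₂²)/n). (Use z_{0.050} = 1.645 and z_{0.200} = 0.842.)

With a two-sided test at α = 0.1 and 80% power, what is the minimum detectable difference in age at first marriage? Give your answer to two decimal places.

Minimum detectable difference ≈ 0.30 years

δ = (z_{α/2} + z_β) · √((σ₁²+σ₂²)/n)
  = (1.645 + 0.842) · √(12.5/847)
  = 2.487 · √0.01476
  = 2.487 · 0.1215
  = 0.3021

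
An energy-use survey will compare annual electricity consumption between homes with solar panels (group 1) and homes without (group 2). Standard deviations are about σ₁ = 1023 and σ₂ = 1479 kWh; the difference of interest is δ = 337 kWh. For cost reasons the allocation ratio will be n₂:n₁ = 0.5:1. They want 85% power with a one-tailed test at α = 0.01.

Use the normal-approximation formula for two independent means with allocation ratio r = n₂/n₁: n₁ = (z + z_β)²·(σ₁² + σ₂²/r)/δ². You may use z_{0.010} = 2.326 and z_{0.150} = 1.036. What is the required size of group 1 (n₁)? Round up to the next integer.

n₁ = (z_α + z_β)² · (σ₁² + σ₂²/r) / δ²
   = (2.326 + 1.036)² · (1023² + 1479²/0.5) / 337²
   = 11.3030 · (1046529 + 4374882) / 113569
   = 11.3030 · 5421411 / 113569
   = 539.57
Round up → n₁ = 540; n₂ = r·n₁ = 0.5 × 540 = 270.

n₁ = 540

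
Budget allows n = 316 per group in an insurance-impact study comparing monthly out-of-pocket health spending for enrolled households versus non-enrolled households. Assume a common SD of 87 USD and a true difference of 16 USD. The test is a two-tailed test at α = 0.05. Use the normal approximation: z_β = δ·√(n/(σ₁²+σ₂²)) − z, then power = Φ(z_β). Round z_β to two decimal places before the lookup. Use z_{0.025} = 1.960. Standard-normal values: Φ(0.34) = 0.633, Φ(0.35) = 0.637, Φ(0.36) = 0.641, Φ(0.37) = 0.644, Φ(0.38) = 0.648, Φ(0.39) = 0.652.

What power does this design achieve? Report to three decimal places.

z_β = δ·√(n/(σ₁²+σ₂²)) − z_{α/2}
    = 16 · √(316/15138) − 1.960
    = 16 · 0.14448 − 1.960
    = 2.3117 − 1.960 = 0.3517 → 0.35
Power = Φ(0.35) = 0.637.

Power ≈ 0.637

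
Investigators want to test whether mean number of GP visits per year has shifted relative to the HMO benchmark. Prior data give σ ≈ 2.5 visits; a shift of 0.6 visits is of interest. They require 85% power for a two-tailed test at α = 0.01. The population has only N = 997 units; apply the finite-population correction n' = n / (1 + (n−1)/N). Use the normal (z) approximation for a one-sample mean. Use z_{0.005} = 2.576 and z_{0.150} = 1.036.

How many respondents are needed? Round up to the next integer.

n = (z_{α/2} + z_β)² · σ² / δ²
  = (2.576 + 1.036)² · 2.5² / 0.6²
  = 13.0465 · 6.25 / 0.36
  = 226.50
Finite-population correction (N = 997): 226.50 / (1 + (226.50 − 1)/997) = 184.72.
Round up → n = 185.

n = 185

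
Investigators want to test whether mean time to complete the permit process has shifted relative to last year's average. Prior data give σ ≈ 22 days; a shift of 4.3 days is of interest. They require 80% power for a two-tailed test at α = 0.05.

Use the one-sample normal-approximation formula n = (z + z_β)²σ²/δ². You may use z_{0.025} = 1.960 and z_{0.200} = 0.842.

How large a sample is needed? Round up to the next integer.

n = (z_{α/2} + z_β)² · σ² / δ²
  = (1.960 + 0.842)² · 22² / 4.3²
  = 7.8512 · 484 / 18.49
  = 205.52
Round up → n = 206.

n = 206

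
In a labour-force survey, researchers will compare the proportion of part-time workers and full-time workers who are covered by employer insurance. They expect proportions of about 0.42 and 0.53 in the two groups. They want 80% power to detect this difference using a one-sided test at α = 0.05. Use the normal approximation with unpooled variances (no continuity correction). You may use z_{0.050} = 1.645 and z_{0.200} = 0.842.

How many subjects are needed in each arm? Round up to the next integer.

n = (z_α + z_β)² · [p₁(1−p₁) + p₂(1−p₂)] / (p₁ − p₂)²
  = (1.645 + 0.842)² · (0.42·0.58 + 0.53·0.47) / (-0.11)²
  = (2.487)² · (0.2436 + 0.2491) / 0.0121
  = 6.1852 · 0.4927 / 0.0121
  = 251.85
Round up → n = 252 per group.

n = 252 per group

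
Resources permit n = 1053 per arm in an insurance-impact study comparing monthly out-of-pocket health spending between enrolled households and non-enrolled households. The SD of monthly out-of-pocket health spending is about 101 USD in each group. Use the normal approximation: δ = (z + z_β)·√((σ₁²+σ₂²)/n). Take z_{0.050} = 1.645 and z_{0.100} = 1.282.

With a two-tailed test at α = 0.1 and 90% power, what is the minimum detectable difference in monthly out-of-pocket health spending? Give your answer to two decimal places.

δ = (z_{α/2} + z_β) · √((σ₁²+σ₂²)/n)
  = (1.645 + 1.282) · √(20402/1053)
  = 2.927 · √19.3751
  = 2.927 · 4.4017
  = 12.8838

Minimum detectable difference ≈ 12.88 USD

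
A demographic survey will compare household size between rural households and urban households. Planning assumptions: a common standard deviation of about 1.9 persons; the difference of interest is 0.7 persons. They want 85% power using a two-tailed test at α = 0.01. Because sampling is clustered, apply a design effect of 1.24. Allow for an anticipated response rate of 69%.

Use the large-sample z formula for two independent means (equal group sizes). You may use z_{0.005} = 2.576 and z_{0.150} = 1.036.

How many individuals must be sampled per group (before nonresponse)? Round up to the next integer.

n = 346 per group

n = (z_{α/2} + z_β)² · (σ₁² + σ₂²) / δ²
  = (2.576 + 1.036)² · (2·1.9² = 7.22) / 0.7²
  = 13.0465 · 7.22 / 0.49
  = 192.24
Design effect: 1.24 × 192.24 = 238.37.
Adjust for 69% response: 238.37 / 0.69 = 345.47.
Round up → n = 346 per group.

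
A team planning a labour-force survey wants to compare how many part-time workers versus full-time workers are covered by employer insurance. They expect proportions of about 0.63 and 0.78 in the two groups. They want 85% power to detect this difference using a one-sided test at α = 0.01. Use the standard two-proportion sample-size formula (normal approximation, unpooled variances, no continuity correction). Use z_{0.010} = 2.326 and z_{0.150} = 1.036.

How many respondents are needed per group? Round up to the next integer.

n = 204 per group

n = (z_α + z_β)² · [p₁(1−p₁) + p₂(1−p₂)] / (p₁ − p₂)²
  = (2.326 + 1.036)² · (0.63·0.37 + 0.78·0.22) / (-0.15)²
  = (3.362)² · (0.2331 + 0.1716) / 0.0225
  = 11.3030 · 0.4047 / 0.0225
  = 203.30
Round up → n = 204 per group.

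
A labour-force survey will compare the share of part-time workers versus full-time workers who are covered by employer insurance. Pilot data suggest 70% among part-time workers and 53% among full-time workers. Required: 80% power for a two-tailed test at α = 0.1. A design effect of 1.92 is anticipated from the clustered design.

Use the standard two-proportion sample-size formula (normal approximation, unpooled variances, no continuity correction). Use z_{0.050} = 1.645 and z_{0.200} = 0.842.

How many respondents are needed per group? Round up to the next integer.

n = 189 per group

n = (z_{α/2} + z_β)² · [p₁(1−p₁) + p₂(1−p₂)] / (p₁ − p₂)²
  = (1.645 + 0.842)² · (0.70·0.30 + 0.53·0.47) / (0.17)²
  = (2.487)² · (0.2100 + 0.2491) / 0.0289
  = 6.1852 · 0.4591 / 0.0289
  = 98.26
Design effect: 1.92 × 98.26 = 188.65.
Round up → n = 189 per group.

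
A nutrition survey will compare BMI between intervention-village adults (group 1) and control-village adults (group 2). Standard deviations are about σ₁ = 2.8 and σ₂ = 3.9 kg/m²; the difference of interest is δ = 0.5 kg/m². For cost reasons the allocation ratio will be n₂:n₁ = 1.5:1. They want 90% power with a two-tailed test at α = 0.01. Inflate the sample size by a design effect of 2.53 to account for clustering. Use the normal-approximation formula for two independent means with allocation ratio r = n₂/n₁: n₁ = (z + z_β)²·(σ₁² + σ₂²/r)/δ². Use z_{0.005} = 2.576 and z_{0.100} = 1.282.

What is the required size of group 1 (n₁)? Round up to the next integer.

n₁ = 2709

n₁ = (z_{α/2} + z_β)² · (σ₁² + σ₂²/r) / δ²
   = (2.576 + 1.282)² · (2.8² + 3.9²/1.5) / 0.5²
   = 14.8842 · (7.84 + 10.14) / 0.25
   = 14.8842 · 17.98 / 0.25
   = 1070.47
Design effect: 2.53 × 1070.47 = 2708.29.
Round up → n₁ = 2709; n₂ = r·n₁ = 1.5 × 2709 = 4064.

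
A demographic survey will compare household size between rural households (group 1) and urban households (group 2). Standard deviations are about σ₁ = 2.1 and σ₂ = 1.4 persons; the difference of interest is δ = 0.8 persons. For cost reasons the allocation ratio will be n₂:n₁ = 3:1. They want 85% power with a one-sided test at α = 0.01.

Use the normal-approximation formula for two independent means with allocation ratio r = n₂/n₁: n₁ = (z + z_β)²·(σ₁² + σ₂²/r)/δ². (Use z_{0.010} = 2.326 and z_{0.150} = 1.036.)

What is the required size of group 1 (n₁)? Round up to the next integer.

n₁ = (z_α + z_β)² · (σ₁² + σ₂²/r) / δ²
   = (2.326 + 1.036)² · (2.1² + 1.4²/3) / 0.8²
   = 11.3030 · (4.41 + 0.65333) / 0.64
   = 11.3030 · 5.0633 / 0.64
   = 89.42
Round up → n₁ = 90; n₂ = r·n₁ = 3 × 90 = 270.

n₁ = 90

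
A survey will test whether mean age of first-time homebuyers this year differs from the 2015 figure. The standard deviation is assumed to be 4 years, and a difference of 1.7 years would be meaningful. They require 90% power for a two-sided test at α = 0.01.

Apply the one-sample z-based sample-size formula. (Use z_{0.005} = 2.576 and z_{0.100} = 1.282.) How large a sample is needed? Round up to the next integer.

n = (z_{α/2} + z_β)² · σ² / δ²
  = (2.576 + 1.282)² · 4² / 1.7²
  = 14.8842 · 16 / 2.89
  = 82.40
Round up → n = 83.

n = 83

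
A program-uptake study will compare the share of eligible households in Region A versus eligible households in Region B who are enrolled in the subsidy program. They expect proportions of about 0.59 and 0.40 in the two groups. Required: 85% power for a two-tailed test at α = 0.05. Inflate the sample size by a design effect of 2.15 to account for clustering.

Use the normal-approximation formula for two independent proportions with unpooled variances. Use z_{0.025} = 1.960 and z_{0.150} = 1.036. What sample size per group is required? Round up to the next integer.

n = 258 per group

n = (z_{α/2} + z_β)² · [p₁(1−p₁) + p₂(1−p₂)] / (p₁ − p₂)²
  = (1.960 + 1.036)² · (0.59·0.41 + 0.40·0.60) / (0.19)²
  = (2.996)² · (0.2419 + 0.2400) / 0.0361
  = 8.9760 · 0.4819 / 0.0361
  = 119.82
Design effect: 2.15 × 119.82 = 257.62.
Round up → n = 258 per group.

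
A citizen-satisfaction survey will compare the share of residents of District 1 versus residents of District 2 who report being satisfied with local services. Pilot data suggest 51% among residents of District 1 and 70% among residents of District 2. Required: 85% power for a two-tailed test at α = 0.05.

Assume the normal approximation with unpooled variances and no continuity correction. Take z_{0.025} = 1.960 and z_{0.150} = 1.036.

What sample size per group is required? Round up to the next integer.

n = (z_{α/2} + z_β)² · [p₁(1−p₁) + p₂(1−p₂)] / (p₁ − p₂)²
  = (1.960 + 1.036)² · (0.51·0.49 + 0.70·0.30) / (-0.19)²
  = (2.996)² · (0.2499 + 0.2100) / 0.0361
  = 8.9760 · 0.4599 / 0.0361
  = 114.35
Round up → n = 115 per group.

n = 115 per group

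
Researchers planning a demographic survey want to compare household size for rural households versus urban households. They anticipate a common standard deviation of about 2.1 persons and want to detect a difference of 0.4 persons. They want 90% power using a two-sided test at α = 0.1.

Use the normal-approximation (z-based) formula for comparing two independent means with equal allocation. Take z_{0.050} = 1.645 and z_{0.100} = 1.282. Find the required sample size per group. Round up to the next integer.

n = (z_{α/2} + z_β)² · (σ₁² + σ₂²) / δ²
  = (1.645 + 1.282)² · (2·2.1² = 8.82) / 0.4²
  = 8.5673 · 8.82 / 0.16
  = 472.27
Round up → n = 473 per group.

n = 473 per group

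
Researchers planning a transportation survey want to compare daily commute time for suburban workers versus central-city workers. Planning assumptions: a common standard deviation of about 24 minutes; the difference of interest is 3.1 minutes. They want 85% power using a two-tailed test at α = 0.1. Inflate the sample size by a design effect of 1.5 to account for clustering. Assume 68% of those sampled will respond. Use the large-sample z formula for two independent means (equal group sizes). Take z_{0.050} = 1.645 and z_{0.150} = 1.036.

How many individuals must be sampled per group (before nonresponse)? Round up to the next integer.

n = (z_{α/2} + z_β)² · (σ₁² + σ₂²) / δ²
  = (1.645 + 1.036)² · (2·24² = 1152) / 3.1²
  = 7.1878 · 1152 / 9.61
  = 861.63
Design effect: 1.5 × 861.63 = 1292.45.
Adjust for 68% response: 1292.45 / 0.68 = 1900.66.
Round up → n = 1901 per group.

n = 1901 per group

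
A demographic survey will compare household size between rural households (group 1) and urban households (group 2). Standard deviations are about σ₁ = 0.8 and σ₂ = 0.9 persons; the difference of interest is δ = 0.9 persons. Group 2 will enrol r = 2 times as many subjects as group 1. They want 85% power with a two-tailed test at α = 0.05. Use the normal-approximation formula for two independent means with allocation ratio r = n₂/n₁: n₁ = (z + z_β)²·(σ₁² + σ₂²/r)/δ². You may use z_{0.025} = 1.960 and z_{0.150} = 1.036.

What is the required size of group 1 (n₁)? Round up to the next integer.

n₁ = (z_{α/2} + z_β)² · (σ₁² + σ₂²/r) / δ²
   = (1.960 + 1.036)² · (0.8² + 0.9²/2) / 0.9²
   = 8.9760 · (0.64 + 0.405) / 0.81
   = 8.9760 · 1.045 / 0.81
   = 11.58
Round up → n₁ = 12; n₂ = r·n₁ = 2 × 12 = 24.

n₁ = 12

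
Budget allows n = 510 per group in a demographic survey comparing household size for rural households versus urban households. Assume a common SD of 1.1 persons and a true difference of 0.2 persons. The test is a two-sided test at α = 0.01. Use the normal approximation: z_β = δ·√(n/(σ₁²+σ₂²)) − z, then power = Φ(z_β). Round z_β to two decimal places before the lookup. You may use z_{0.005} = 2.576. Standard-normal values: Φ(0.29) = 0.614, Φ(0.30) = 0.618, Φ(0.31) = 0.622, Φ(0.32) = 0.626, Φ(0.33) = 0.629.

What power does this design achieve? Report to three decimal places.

z_β = δ·√(n/(σ₁²+σ₂²)) − z_{α/2}
    = 0.2 · √(510/2.42) − 2.576
    = 0.2 · 14.51702 − 2.576
    = 2.9034 − 2.576 = 0.3274 → 0.33
Power = Φ(0.33) = 0.629.

Power ≈ 0.629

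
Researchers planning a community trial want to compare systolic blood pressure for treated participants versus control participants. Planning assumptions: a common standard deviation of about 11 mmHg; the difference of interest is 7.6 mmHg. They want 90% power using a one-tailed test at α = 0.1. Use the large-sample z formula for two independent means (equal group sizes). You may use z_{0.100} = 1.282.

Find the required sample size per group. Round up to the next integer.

n = 28 per group

n = (z_α + z_β)² · (σ₁² + σ₂²) / δ²
  = (1.282 + 1.282)² · (2·11² = 242) / 7.6²
  = 6.5741 · 242 / 57.76
  = 27.54
Round up → n = 28 per group.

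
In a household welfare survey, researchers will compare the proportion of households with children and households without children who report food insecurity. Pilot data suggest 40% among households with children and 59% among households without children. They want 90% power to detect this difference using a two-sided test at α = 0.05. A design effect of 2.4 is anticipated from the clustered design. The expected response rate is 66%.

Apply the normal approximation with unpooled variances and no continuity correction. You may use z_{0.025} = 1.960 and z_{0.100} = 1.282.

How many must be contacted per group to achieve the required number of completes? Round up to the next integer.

n = 511 per group

n = (z_{α/2} + z_β)² · [p₁(1−p₁) + p₂(1−p₂)] / (p₁ − p₂)²
  = (1.960 + 1.282)² · (0.40·0.60 + 0.59·0.41) / (-0.19)²
  = (3.242)² · (0.2400 + 0.2419) / 0.0361
  = 10.5106 · 0.4819 / 0.0361
  = 140.31
Design effect: 2.4 × 140.31 = 336.73.
Adjust for 66% response: 336.73 / 0.66 = 510.20.
Round up → n = 511 per group.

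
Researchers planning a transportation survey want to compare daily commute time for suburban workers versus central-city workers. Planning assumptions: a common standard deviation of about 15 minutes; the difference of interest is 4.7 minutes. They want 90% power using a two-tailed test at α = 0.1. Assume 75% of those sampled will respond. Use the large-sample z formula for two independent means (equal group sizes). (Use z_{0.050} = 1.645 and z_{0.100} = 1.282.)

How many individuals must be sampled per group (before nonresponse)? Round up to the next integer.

n = 233 per group

n = (z_{α/2} + z_β)² · (σ₁² + σ₂²) / δ²
  = (1.645 + 1.282)² · (2·15² = 450) / 4.7²
  = 8.5673 · 450 / 22.09
  = 174.53
Adjust for 75% response: 174.53 / 0.75 = 232.70.
Round up → n = 233 per group.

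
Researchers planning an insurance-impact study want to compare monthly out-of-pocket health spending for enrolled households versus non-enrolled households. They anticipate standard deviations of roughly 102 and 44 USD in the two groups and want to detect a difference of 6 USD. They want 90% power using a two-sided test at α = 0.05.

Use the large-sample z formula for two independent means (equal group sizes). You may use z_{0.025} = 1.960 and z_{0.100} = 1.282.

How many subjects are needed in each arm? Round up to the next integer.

n = 3603 per group

n = (z_{α/2} + z_β)² · (σ₁² + σ₂²) / δ²
  = (1.960 + 1.282)² · (102² + 44² = 12340) / 6²
  = 10.5106 · 12340 / 36
  = 3602.79
Round up → n = 3603 per group.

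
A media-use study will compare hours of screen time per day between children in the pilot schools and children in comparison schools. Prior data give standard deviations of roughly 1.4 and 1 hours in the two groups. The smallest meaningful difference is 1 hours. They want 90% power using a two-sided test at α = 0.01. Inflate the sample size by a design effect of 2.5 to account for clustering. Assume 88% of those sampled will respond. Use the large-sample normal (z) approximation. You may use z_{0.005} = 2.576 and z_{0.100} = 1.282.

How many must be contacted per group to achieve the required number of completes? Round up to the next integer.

n = (z_{α/2} + z_β)² · (σ₁² + σ₂²) / δ²
  = (2.576 + 1.282)² · (1.4² + 1² = 2.96) / 1²
  = 14.8842 · 2.96 / 1
  = 44.06
Design effect: 2.5 × 44.06 = 110.14.
Adjust for 88% response: 110.14 / 0.88 = 125.16.
Round up → n = 126 per group.

n = 126 per group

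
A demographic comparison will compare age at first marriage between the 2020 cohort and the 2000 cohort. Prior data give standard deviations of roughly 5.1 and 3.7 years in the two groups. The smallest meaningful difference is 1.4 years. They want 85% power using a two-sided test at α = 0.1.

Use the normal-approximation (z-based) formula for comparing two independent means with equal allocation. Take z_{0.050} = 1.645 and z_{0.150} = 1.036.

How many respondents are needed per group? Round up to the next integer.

n = 146 per group

n = (z_{α/2} + z_β)² · (σ₁² + σ₂²) / δ²
  = (1.645 + 1.036)² · (5.1² + 3.7² = 39.7) / 1.4²
  = 7.1878 · 39.7 / 1.96
  = 145.59
Round up → n = 146 per group.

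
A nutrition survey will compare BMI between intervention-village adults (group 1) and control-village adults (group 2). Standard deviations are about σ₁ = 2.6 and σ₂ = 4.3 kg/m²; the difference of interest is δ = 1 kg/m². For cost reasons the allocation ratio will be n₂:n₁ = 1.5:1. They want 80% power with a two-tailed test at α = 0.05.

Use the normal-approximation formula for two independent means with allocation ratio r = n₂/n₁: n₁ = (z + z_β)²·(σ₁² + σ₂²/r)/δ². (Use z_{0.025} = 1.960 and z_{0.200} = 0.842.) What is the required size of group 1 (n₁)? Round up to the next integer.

n₁ = 150

n₁ = (z_{α/2} + z_β)² · (σ₁² + σ₂²/r) / δ²
   = (1.960 + 0.842)² · (2.6² + 4.3²/1.5) / 1²
   = 7.8512 · (6.76 + 12.3267) / 1
   = 7.8512 · 19.0867 / 1
   = 149.85
Round up → n₁ = 150; n₂ = r·n₁ = 1.5 × 150 = 225.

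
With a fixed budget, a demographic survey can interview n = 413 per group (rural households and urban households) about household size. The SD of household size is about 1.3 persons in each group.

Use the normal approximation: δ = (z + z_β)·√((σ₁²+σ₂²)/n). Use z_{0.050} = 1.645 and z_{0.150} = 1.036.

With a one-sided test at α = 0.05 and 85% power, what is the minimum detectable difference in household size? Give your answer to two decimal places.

Minimum detectable difference ≈ 0.24 persons

δ = (z_α + z_β) · √((σ₁²+σ₂²)/n)
  = (1.645 + 1.036) · √(3.38/413)
  = 2.681 · √0.00818
  = 2.681 · 0.0905
  = 0.2425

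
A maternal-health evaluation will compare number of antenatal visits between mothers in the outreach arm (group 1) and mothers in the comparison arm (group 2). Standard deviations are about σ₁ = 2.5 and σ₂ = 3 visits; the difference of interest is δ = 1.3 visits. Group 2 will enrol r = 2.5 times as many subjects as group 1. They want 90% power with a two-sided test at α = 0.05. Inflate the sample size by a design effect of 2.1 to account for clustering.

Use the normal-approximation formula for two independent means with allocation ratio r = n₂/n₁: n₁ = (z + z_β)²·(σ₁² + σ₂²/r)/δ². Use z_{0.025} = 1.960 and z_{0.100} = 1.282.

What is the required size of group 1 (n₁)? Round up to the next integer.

n₁ = 129

n₁ = (z_{α/2} + z_β)² · (σ₁² + σ₂²/r) / δ²
   = (1.960 + 1.282)² · (2.5² + 3²/2.5) / 1.3²
   = 10.5106 · (6.25 + 3.6) / 1.69
   = 10.5106 · 9.85 / 1.69
   = 61.26
Design effect: 2.1 × 61.26 = 128.65.
Round up → n₁ = 129; n₂ = r·n₁ = 2.5 × 129 = 323.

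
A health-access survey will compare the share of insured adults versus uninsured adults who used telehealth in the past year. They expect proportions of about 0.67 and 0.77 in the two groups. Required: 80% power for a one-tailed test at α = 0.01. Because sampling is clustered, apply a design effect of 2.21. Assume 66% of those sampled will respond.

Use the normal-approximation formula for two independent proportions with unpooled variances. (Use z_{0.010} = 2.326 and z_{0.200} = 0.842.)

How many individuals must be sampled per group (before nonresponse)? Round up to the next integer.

n = (z_α + z_β)² · [p₁(1−p₁) + p₂(1−p₂)] / (p₁ − p₂)²
  = (2.326 + 0.842)² · (0.67·0.33 + 0.77·0.23) / (-0.10)²
  = (3.168)² · (0.2211 + 0.1771) / 0.0100
  = 10.0362 · 0.3982 / 0.0100
  = 399.64
Design effect: 2.21 × 399.64 = 883.21.
Adjust for 66% response: 883.21 / 0.66 = 1338.20.
Round up → n = 1339 per group.

n = 1339 per group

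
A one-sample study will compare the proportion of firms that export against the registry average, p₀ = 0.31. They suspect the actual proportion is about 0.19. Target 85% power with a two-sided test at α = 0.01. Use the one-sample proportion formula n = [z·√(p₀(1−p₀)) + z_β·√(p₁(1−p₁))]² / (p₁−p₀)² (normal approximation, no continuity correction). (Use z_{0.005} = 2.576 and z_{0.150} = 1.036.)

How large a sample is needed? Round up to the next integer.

n = [z_{α/2}·√(p₀q₀) + z_β·√(p₁q₁)]² / (p₁ − p₀)²
  = [2.576·√(0.31·0.69) + 1.036·√(0.19·0.81)]² / (-0.12)²
  = [2.576·0.4625 + 1.036·0.3923]² / 0.0144
  = [1.5978]² / 0.0144
  = 177.29
Round up → n = 178.

n = 178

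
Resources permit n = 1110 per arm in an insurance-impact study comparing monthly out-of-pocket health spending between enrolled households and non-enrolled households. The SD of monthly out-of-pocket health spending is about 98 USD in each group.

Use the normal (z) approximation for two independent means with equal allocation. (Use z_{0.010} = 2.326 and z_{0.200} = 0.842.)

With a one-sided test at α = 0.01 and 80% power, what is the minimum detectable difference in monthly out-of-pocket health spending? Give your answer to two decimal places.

δ = (z_α + z_β) · √((σ₁²+σ₂²)/n)
  = (2.326 + 0.842) · √(19208/1110)
  = 3.168 · √17.3045
  = 3.168 · 4.1599
  = 13.1785

Minimum detectable difference ≈ 13.18 USD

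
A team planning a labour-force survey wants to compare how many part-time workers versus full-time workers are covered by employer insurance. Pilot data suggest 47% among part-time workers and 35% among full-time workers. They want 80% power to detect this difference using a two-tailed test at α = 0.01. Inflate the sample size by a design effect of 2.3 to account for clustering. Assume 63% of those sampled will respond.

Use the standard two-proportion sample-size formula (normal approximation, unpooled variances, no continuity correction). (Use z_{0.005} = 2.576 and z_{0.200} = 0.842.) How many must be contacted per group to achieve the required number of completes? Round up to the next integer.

n = (z_{α/2} + z_β)² · [p₁(1−p₁) + p₂(1−p₂)] / (p₁ − p₂)²
  = (2.576 + 0.842)² · (0.47·0.53 + 0.35·0.65) / (0.12)²
  = (3.418)² · (0.2491 + 0.2275) / 0.0144
  = 11.6827 · 0.4766 / 0.0144
  = 386.67
Design effect: 2.3 × 386.67 = 889.33.
Adjust for 63% response: 889.33 / 0.63 = 1411.64.
Round up → n = 1412 per group.

n = 1412 per group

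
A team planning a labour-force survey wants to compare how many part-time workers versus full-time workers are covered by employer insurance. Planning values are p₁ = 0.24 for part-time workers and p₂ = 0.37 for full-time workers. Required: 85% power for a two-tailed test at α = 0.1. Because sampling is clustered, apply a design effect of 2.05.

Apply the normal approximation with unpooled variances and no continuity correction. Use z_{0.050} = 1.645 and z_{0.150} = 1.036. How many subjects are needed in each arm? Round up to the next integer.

n = 363 per group

n = (z_{α/2} + z_β)² · [p₁(1−p₁) + p₂(1−p₂)] / (p₁ − p₂)²
  = (1.645 + 1.036)² · (0.24·0.76 + 0.37·0.63) / (-0.13)²
  = (2.681)² · (0.1824 + 0.2331) / 0.0169
  = 7.1878 · 0.4155 / 0.0169
  = 176.72
Design effect: 2.05 × 176.72 = 362.27.
Round up → n = 363 per group.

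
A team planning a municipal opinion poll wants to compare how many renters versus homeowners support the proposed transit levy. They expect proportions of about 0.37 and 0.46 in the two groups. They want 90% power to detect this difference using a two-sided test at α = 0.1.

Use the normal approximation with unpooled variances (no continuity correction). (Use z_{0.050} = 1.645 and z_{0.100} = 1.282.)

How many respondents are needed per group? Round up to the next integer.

n = 510 per group

n = (z_{α/2} + z_β)² · [p₁(1−p₁) + p₂(1−p₂)] / (p₁ − p₂)²
  = (1.645 + 1.282)² · (0.37·0.63 + 0.46·0.54) / (-0.09)²
  = (2.927)² · (0.2331 + 0.2484) / 0.0081
  = 8.5673 · 0.4815 / 0.0081
  = 509.28
Round up → n = 510 per group.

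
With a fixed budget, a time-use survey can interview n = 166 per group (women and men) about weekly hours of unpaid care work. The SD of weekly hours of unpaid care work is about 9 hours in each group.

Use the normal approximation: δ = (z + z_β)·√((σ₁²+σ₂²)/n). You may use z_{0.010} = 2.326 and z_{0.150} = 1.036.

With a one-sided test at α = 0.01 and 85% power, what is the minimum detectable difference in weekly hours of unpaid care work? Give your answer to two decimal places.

δ = (z_α + z_β) · √((σ₁²+σ₂²)/n)
  = (2.326 + 1.036) · √(162/166)
  = 3.362 · √0.9759
  = 3.362 · 0.9879
  = 3.3212

Minimum detectable difference ≈ 3.32 hours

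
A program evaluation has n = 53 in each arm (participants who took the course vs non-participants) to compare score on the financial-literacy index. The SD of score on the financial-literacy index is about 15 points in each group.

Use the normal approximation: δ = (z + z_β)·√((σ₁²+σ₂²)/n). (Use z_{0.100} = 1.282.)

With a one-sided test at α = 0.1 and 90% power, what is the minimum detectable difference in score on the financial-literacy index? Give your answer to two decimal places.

Minimum detectable difference ≈ 7.47 points

δ = (z_α + z_β) · √((σ₁²+σ₂²)/n)
  = (1.282 + 1.282) · √(450/53)
  = 2.564 · √8.4906
  = 2.564 · 2.9139
  = 7.4711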